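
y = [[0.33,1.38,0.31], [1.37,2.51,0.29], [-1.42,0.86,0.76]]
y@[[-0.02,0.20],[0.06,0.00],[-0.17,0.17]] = [[0.02, 0.12], [0.07, 0.32], [-0.05, -0.15]]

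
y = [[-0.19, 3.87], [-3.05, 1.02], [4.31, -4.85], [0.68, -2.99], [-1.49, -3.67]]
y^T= [[-0.19, -3.05, 4.31, 0.68, -1.49], [3.87, 1.02, -4.85, -2.99, -3.67]]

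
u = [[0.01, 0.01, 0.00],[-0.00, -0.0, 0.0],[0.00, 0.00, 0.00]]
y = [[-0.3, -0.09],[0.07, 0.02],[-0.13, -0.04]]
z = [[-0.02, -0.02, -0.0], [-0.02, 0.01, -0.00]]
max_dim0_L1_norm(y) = 0.5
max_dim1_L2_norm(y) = 0.31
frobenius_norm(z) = 0.04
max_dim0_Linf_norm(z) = 0.02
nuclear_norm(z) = 0.05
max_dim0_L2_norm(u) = 0.01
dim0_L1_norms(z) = [0.04, 0.03, 0.0]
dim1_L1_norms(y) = [0.39, 0.09, 0.17]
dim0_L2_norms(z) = [0.03, 0.02, 0.0]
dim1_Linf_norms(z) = [0.02, 0.02]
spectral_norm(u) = 0.01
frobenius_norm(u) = 0.01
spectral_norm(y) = 0.35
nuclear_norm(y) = 0.35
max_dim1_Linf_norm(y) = 0.3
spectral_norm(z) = 0.03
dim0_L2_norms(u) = [0.01, 0.01, 0.0]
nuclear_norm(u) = 0.01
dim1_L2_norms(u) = [0.01, 0.0, 0.0]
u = y @ z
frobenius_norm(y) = 0.35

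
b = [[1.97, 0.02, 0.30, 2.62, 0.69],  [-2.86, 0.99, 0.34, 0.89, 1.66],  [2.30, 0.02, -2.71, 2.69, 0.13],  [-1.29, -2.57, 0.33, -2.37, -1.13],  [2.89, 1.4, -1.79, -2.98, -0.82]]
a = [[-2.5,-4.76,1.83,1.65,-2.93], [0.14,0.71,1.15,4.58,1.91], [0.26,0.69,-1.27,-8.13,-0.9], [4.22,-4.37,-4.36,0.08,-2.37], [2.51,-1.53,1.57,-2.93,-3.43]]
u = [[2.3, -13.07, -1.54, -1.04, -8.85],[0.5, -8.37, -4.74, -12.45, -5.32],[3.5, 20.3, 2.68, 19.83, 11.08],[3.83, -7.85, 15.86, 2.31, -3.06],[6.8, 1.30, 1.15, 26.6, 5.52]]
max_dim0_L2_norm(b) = 5.42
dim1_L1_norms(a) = [13.67, 8.49, 11.25, 15.4, 11.97]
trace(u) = 4.44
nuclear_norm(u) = 86.37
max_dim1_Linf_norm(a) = 8.13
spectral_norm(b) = 6.11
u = a @ b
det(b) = -115.15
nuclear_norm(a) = 29.04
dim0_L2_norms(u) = [8.87, 26.76, 16.88, 35.53, 16.41]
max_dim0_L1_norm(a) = 17.37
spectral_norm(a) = 10.59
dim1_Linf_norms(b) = [2.62, 2.86, 2.71, 2.57, 2.98]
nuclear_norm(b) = 17.35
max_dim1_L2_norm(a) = 8.31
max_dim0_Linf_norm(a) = 8.13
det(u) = -119710.65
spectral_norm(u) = 43.12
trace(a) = -6.41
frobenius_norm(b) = 9.08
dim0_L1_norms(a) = [9.63, 12.06, 10.18, 17.37, 11.54]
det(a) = 1041.49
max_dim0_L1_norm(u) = 62.23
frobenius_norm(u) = 51.10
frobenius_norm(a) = 15.23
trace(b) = -2.94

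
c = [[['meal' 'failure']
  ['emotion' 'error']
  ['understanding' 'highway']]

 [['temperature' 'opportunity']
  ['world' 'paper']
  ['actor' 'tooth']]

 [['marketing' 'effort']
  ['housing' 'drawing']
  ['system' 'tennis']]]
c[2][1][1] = 'drawing'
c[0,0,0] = 'meal'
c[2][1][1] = 'drawing'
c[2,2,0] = 'system'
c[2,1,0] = 'housing'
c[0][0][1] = 'failure'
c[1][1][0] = 'world'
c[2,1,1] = 'drawing'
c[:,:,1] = [['failure', 'error', 'highway'], ['opportunity', 'paper', 'tooth'], ['effort', 'drawing', 'tennis']]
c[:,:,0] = [['meal', 'emotion', 'understanding'], ['temperature', 'world', 'actor'], ['marketing', 'housing', 'system']]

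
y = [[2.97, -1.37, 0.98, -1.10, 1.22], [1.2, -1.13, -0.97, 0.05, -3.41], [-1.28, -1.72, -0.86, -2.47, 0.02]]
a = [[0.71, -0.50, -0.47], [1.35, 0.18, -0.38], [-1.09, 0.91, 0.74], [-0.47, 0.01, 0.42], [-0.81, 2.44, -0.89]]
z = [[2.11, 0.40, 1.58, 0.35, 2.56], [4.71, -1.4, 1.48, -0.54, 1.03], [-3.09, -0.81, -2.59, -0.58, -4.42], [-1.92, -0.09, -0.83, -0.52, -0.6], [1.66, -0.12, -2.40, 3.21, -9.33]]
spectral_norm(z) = 11.69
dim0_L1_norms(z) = [13.49, 2.82, 8.88, 5.2, 17.94]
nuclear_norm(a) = 5.61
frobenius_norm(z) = 13.75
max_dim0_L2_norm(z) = 10.7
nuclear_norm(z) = 20.91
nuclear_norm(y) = 11.07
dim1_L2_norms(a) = [0.99, 1.41, 1.6, 0.63, 2.72]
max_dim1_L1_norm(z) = 16.72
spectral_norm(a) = 3.02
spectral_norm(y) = 3.94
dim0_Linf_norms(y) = [2.97, 1.72, 0.98, 2.47, 3.41]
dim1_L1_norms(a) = [1.68, 1.91, 2.74, 0.9, 4.14]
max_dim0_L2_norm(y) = 3.62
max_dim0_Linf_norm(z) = 9.33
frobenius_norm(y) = 6.41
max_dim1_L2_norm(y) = 3.91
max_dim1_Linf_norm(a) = 2.44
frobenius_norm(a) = 3.65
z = a @ y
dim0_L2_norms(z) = [6.53, 1.67, 4.22, 3.37, 10.7]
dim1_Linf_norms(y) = [2.97, 3.41, 2.47]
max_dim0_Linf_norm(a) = 2.44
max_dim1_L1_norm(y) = 7.64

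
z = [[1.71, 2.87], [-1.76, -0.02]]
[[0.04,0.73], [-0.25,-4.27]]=z@[[0.14, 2.44], [-0.07, -1.20]]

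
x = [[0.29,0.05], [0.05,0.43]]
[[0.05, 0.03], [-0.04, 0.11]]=x @ [[0.18, 0.06],[-0.12, 0.25]]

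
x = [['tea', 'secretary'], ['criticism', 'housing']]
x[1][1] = 'housing'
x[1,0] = 'criticism'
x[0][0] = 'tea'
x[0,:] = ['tea', 'secretary']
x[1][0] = 'criticism'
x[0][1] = 'secretary'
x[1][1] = 'housing'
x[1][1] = 'housing'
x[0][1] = 'secretary'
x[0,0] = 'tea'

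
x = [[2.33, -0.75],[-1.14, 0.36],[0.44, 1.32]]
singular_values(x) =[2.72, 1.39]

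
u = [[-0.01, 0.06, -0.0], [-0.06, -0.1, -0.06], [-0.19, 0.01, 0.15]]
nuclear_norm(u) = 0.42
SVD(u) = [[-0.04, 0.33, -0.94], [-0.03, -0.94, -0.33], [-1.00, 0.01, 0.05]] @ diag([0.24258151508183648, 0.1381598302455405, 0.04081751887516177]) @ [[0.79, -0.04, -0.61],[0.37, 0.83, 0.42],[0.49, -0.56, 0.67]]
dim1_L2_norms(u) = [0.06, 0.13, 0.24]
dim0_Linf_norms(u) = [0.19, 0.1, 0.15]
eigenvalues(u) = [(0.16+0j), (-0.06+0.07j), (-0.06-0.07j)]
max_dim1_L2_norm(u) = 0.24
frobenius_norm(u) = 0.28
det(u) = 0.00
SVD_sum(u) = [[-0.01, 0.00, 0.01], [-0.01, 0.00, 0.0], [-0.19, 0.01, 0.15]] + [[0.02, 0.04, 0.02],[-0.05, -0.11, -0.06],[0.0, 0.0, 0.0]] + [[-0.02, 0.02, -0.03], [-0.01, 0.01, -0.01], [0.00, -0.00, 0.00]]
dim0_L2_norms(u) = [0.2, 0.12, 0.16]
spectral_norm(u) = 0.24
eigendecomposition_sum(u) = [[0.01+0.00j,0.00+0.00j,-0.01-0.00j], [0.03+0.00j,(0.01+0j),-0.03-0.00j], [(-0.15+0j),(-0.03-0j),0.14+0.00j]] + [[-0.01+0.05j, 0.03+0.02j, (0.01+0.01j)], [-0.05-0.05j, -0.05+0.01j, (-0.01-0j)], [(-0.02+0.04j), 0.02+0.03j, 0.01j]] + [[-0.01-0.05j, 0.03-0.02j, (0.01-0.01j)], [-0.05+0.05j, -0.05-0.01j, -0.01+0.00j], [(-0.02-0.04j), (0.02-0.03j), -0.01j]]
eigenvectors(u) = [[(-0.07+0j), (-0.3-0.41j), -0.30+0.41j],[(-0.21+0j), (0.73+0j), (0.73-0j)],[(0.98+0j), (-0.17-0.42j), (-0.17+0.42j)]]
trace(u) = 0.04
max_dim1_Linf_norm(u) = 0.19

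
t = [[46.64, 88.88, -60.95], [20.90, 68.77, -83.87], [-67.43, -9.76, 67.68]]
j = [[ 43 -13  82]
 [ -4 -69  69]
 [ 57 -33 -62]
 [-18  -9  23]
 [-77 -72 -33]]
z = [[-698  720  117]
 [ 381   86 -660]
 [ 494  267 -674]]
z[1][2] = -660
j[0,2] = 82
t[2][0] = -67.43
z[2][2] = -674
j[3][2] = 23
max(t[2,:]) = 67.68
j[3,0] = -18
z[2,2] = -674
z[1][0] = 381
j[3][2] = 23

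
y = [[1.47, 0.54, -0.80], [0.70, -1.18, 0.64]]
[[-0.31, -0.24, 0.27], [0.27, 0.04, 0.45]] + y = [[1.16, 0.30, -0.53], [0.97, -1.14, 1.09]]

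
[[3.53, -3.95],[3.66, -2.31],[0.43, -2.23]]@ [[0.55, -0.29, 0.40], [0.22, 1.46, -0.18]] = [[1.07, -6.79, 2.12],[1.5, -4.43, 1.88],[-0.25, -3.38, 0.57]]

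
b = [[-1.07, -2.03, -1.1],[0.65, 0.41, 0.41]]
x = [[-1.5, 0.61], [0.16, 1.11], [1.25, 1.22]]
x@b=[[2.00,3.3,1.9], [0.55,0.13,0.28], [-0.54,-2.04,-0.87]]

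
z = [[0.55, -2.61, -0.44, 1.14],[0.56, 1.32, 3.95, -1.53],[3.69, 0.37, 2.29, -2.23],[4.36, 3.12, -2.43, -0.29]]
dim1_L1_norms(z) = [4.74, 7.36, 8.58, 10.2]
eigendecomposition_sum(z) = [[(-0.83+0j), -0.73-0.00j, (0.59-0j), (0.36-0j)], [-0.36+0.00j, (-0.32-0j), (0.26-0j), 0.16-0.00j], [(1.61-0j), (1.42+0j), (-1.14+0j), -0.70+0.00j], [(2.72-0j), 2.40+0.00j, (-1.94+0j), (-1.18+0j)]] + [[(0.66-0j), 0.62+0.00j, -0.74+0.00j, (0.72+0j)], [0.17-0.00j, (0.16+0j), (-0.19+0j), 0.19+0.00j], [0.40-0.00j, (0.38+0j), -0.44+0.00j, (0.43+0j)], [1.23-0.00j, 1.15+0.00j, (-1.36+0j), (1.33+0j)]] + [[(0.36+0.69j), (-1.25-0.35j), -0.15+1.83j, (0.03-0.92j)], [(0.37-0.95j), (0.74+1.54j), (1.94-1.44j), (-0.94+0.77j)], [(0.84-0.2j), -0.71+1.25j, (1.94+0.65j), -0.98-0.28j], [0.21-0.02j, (-0.22+0.27j), (0.43+0.23j), (-0.22-0.1j)]] + [[(0.36-0.69j), -1.25+0.35j, -0.15-1.83j, (0.03+0.92j)], [(0.37+0.95j), 0.74-1.54j, 1.94+1.44j, -0.94-0.77j], [0.84+0.20j, -0.71-1.25j, 1.94-0.65j, -0.98+0.28j], [0.21+0.02j, (-0.22-0.27j), 0.43-0.23j, (-0.22+0.1j)]]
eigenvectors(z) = [[(0.25+0j),(0.45+0j),(0.33-0.37j),(0.33+0.37j)], [(0.11+0j),0.12+0.00j,(-0.65+0j),(-0.65-0j)], [(-0.49+0j),(0.27+0j),(-0.32-0.45j),(-0.32+0.45j)], [-0.83+0.00j,0.84+0.00j,-0.06-0.12j,(-0.06+0.12j)]]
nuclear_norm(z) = 16.26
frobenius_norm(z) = 9.34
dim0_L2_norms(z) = [5.77, 4.29, 5.19, 2.95]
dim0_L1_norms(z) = [9.16, 7.42, 9.11, 5.19]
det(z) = -92.91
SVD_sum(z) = [[-1.02,-0.63,-0.23,0.44],[1.81,1.11,0.41,-0.79],[3.34,2.06,0.76,-1.45],[3.62,2.23,0.82,-1.57]] + [[0.12, 0.07, -0.44, 0.15],[-0.91, -0.55, 3.38, -1.11],[-0.44, -0.27, 1.63, -0.54],[0.90, 0.54, -3.33, 1.1]] + [[1.37,-2.14,0.08,0.17], [-0.43,0.66,-0.02,-0.05], [0.86,-1.34,0.05,0.11], [-0.19,0.3,-0.01,-0.02]] + [[0.08,0.09,0.16,0.38], [0.09,0.10,0.18,0.43], [-0.07,-0.08,-0.15,-0.35], [0.04,0.05,0.09,0.21]]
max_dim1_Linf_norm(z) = 4.36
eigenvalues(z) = [(-3.47+0j), (1.71+0j), (2.81+2.78j), (2.81-2.78j)]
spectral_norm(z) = 6.80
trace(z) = 3.87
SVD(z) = [[0.19, 0.09, -0.81, -0.54], [-0.34, -0.67, 0.25, -0.61], [-0.62, -0.32, -0.51, 0.49], [-0.68, 0.66, 0.12, -0.30]] @ diag([6.79883081226909, 5.536952329522808, 3.1316440526647926, 0.7880761474258964]) @ [[-0.79, -0.48, -0.18, 0.34], [0.24, 0.15, -0.91, 0.3], [-0.54, 0.84, -0.03, -0.07], [-0.18, -0.2, -0.37, -0.89]]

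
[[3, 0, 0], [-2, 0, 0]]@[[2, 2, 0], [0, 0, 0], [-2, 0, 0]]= [[6, 6, 0], [-4, -4, 0]]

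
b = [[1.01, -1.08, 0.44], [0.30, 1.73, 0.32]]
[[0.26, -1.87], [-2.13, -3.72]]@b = [[-0.3, -3.52, -0.48], [-3.27, -4.14, -2.13]]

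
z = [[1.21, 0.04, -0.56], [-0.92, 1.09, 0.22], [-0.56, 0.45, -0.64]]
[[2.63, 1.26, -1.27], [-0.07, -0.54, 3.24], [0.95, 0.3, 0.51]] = z @ [[1.35, 0.63, -0.54], [1.41, 0.21, 2.26], [-1.68, -0.88, 1.26]]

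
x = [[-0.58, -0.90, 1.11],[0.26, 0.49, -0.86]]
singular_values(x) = [1.84, 0.17]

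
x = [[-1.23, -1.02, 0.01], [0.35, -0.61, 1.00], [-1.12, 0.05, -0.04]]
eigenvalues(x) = [(-1.19+0.95j), (-1.19-0.95j), (0.5+0j)]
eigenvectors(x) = [[0.64+0.00j, 0.64-0.00j, -0.33+0.00j], [(-0.02-0.6j), (-0.02+0.6j), (0.57+0j)], [0.36+0.32j, (0.36-0.32j), 0.75+0.00j]]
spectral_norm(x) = 1.84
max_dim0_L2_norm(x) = 1.7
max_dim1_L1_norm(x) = 2.26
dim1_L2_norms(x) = [1.6, 1.22, 1.12]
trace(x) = -1.88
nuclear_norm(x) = 3.62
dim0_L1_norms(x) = [2.7, 1.68, 1.05]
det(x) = 1.15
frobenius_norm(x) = 2.30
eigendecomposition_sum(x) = [[-0.65+0.23j, (-0.47-0.41j), (0.07+0.42j)], [(0.24+0.6j), -0.37+0.46j, (0.39-0.08j)], [(-0.48-0.2j), -0.06-0.47j, (-0.17+0.27j)]] + [[-0.65-0.23j, (-0.47+0.41j), 0.07-0.42j], [(0.24-0.6j), -0.37-0.46j, 0.39+0.08j], [(-0.48+0.2j), -0.06+0.47j, -0.17-0.27j]] + [[(0.07-0j), -0.07-0.00j, (-0.13+0j)], [(-0.12+0j), 0.12+0.00j, 0.23-0.00j], [-0.16+0.00j, 0.16+0.00j, (0.3-0j)]]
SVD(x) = [[-0.84,-0.23,-0.49], [0.04,-0.93,0.37], [-0.54,0.29,0.79]] @ diag([1.8397776438158704, 1.2997035053789918, 0.4821711515850843]) @ [[0.90, 0.44, 0.03],[-0.28, 0.63, -0.73],[-0.34, 0.64, 0.69]]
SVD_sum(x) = [[-1.39,-0.68,-0.05], [0.07,0.03,0.00], [-0.88,-0.43,-0.03]] + [[0.08, -0.19, 0.22], [0.34, -0.76, 0.88], [-0.11, 0.24, -0.27]] + [[0.08, -0.15, -0.16], [-0.06, 0.11, 0.12], [-0.13, 0.25, 0.26]]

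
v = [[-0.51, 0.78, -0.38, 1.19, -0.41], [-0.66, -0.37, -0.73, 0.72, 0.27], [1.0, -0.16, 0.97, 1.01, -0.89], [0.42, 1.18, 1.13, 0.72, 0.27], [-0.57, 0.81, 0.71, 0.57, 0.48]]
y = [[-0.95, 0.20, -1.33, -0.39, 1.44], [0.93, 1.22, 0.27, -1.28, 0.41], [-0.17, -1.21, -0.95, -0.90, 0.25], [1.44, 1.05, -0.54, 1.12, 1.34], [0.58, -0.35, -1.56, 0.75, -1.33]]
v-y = [[0.44, 0.58, 0.95, 1.58, -1.85], [-1.59, -1.59, -1.0, 2.00, -0.14], [1.17, 1.05, 1.92, 1.91, -1.14], [-1.02, 0.13, 1.67, -0.4, -1.07], [-1.15, 1.16, 2.27, -0.18, 1.81]]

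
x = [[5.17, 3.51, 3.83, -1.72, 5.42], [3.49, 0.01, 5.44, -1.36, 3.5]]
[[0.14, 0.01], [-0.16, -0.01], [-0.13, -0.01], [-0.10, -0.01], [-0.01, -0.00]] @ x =[[0.76, 0.49, 0.59, -0.25, 0.79], [-0.86, -0.56, -0.67, 0.29, -0.9], [-0.71, -0.46, -0.55, 0.24, -0.74], [-0.55, -0.35, -0.44, 0.19, -0.58], [-0.05, -0.04, -0.04, 0.02, -0.05]]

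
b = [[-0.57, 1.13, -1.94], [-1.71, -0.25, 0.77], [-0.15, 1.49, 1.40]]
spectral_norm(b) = 2.53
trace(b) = 0.58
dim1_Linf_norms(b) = [1.94, 1.71, 1.49]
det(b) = 8.44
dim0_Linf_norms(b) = [1.71, 1.49, 1.94]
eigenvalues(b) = [(-0.88+1.68j), (-0.88-1.68j), (2.34+0j)]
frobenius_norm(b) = 3.63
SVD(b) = [[0.77,0.64,-0.05],[-0.39,0.41,-0.83],[-0.5,0.66,0.56]] @ diag([2.5286173210275034, 1.9694033177687074, 1.695595770153163]) @ [[0.12,  0.09,  -0.99], [-0.59,  0.81,  -0.0], [0.8,  0.58,  0.15]]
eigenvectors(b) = [[0.72+0.00j, (0.72-0j), (-0.35+0j)],[(0.11+0.61j), (0.11-0.61j), (0.47+0j)],[0.18-0.27j, (0.18+0.27j), 0.81+0.00j]]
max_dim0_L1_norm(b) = 4.11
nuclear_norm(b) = 6.19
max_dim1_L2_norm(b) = 2.32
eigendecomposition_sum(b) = [[-0.40+0.76j,0.73+0.53j,-0.60+0.02j], [(-0.7-0.23j),(-0.34+0.69j),(-0.11-0.51j)], [0.19+0.34j,(0.38-0.14j),(-0.14+0.23j)]] + [[-0.40-0.76j, (0.73-0.53j), (-0.6-0.02j)], [(-0.7+0.23j), -0.34-0.69j, (-0.11+0.51j)], [0.19-0.34j, 0.38+0.14j, (-0.14-0.23j)]] + [[(0.23+0j), (-0.32+0j), (-0.74-0j)], [-0.31-0.00j, 0.43-0.00j, 0.99+0.00j], [-0.52-0.00j, 0.74-0.00j, (1.68+0j)]]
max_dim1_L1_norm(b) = 3.64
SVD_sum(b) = [[0.24, 0.17, -1.92], [-0.12, -0.08, 0.98], [-0.15, -0.11, 1.26]] + [[-0.73,1.02,-0.0], [-0.47,0.65,-0.0], [-0.76,1.05,-0.00]] + [[-0.07, -0.05, -0.01], [-1.12, -0.81, -0.21], [0.76, 0.55, 0.14]]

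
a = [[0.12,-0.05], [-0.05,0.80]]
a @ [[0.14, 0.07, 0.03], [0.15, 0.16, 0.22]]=[[0.01, 0.00, -0.01], [0.11, 0.12, 0.17]]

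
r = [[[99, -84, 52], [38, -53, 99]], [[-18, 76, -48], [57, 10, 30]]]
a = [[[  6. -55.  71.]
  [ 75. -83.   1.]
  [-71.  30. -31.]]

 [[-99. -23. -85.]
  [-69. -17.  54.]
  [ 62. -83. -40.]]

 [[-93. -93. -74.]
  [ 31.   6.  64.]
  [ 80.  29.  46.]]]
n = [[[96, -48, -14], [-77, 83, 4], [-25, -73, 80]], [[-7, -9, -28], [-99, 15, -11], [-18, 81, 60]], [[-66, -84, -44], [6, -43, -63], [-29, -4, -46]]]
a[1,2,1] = -83.0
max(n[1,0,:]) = -7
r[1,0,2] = -48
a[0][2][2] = -31.0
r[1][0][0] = -18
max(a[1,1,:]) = 54.0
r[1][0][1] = 76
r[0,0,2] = 52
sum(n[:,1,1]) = 55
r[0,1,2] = 99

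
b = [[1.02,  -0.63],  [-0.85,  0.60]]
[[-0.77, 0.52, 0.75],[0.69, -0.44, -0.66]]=b @ [[-0.35, 0.45, 0.41], [0.66, -0.09, -0.52]]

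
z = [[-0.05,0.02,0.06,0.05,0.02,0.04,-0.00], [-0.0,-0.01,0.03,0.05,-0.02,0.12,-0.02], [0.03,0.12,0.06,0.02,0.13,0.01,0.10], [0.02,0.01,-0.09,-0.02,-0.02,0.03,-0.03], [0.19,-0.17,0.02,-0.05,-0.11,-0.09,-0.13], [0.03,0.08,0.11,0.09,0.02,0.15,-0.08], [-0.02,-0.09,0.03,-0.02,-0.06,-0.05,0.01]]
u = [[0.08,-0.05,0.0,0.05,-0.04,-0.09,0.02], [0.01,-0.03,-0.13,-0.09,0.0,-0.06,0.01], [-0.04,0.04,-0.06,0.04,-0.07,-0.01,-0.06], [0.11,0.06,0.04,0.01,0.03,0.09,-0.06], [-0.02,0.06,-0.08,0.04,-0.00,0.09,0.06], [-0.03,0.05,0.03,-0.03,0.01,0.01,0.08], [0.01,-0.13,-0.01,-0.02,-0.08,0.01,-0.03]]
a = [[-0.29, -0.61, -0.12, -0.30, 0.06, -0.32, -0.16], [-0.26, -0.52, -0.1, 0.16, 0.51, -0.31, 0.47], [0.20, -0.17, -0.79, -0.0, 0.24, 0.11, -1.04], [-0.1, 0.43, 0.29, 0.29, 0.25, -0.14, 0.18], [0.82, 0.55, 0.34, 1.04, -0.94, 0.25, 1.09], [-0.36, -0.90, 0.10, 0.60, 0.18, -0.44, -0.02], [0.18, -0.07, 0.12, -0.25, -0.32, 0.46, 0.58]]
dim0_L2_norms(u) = [0.15, 0.18, 0.17, 0.12, 0.12, 0.17, 0.14]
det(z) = -0.00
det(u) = 0.00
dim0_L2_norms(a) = [1.02, 1.4, 0.93, 1.31, 1.18, 0.84, 1.7]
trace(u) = -0.02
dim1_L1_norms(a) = [1.86, 2.33, 2.55, 1.68, 5.03, 2.6, 1.98]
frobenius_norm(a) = 3.25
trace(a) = -2.11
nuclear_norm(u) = 0.98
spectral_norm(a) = 2.42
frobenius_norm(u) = 0.40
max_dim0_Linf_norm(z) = 0.19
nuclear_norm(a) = 6.75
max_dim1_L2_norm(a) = 2.08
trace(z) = 0.03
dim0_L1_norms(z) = [0.34, 0.5, 0.4, 0.3, 0.38, 0.49, 0.37]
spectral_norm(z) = 0.39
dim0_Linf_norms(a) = [0.82, 0.9, 0.79, 1.04, 0.94, 0.46, 1.09]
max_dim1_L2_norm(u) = 0.17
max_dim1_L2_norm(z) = 0.32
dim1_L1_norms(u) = [0.33, 0.33, 0.32, 0.4, 0.35, 0.24, 0.29]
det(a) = -0.00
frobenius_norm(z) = 0.51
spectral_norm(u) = 0.23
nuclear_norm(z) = 1.02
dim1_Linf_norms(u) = [0.09, 0.13, 0.07, 0.11, 0.09, 0.08, 0.13]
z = a @ u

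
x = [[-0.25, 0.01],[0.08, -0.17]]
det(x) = 0.042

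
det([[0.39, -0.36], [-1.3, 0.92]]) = -0.109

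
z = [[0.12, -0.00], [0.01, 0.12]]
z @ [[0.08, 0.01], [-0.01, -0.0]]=[[0.01,0.0],[-0.00,0.00]]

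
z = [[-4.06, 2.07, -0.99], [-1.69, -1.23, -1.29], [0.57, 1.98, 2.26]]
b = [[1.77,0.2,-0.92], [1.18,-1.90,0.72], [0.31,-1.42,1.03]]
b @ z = [[-8.05, 1.6, -4.09], [-1.17, 6.21, 2.91], [1.73, 4.43, 3.85]]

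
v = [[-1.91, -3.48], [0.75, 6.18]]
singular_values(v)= [7.27, 1.26]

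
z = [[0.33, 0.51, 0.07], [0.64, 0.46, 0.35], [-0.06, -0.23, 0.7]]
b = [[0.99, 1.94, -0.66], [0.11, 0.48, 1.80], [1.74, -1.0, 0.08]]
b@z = [[1.61,1.55,0.29], [0.24,-0.14,1.44], [-0.07,0.41,-0.17]]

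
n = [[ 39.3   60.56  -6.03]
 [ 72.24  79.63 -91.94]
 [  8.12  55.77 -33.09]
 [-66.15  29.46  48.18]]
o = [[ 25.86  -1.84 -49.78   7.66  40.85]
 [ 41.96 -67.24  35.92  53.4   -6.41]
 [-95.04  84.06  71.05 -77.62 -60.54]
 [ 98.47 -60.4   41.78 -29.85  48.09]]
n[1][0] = 72.24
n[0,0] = 39.3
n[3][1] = 29.46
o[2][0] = -95.04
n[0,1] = 60.56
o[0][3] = 7.66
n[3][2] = 48.18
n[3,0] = -66.15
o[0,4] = 40.85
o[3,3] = -29.85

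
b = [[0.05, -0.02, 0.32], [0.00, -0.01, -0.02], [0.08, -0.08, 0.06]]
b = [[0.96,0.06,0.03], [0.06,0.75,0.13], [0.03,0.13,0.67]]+[[-0.91, -0.08, 0.29], [-0.06, -0.76, -0.15], [0.05, -0.21, -0.61]]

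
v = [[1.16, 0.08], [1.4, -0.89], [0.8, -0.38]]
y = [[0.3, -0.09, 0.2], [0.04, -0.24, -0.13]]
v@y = [[0.35, -0.12, 0.22], [0.38, 0.09, 0.40], [0.22, 0.02, 0.21]]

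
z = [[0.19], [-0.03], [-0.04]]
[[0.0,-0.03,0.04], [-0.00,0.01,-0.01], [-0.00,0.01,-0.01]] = z @ [[0.01,-0.17,0.2]]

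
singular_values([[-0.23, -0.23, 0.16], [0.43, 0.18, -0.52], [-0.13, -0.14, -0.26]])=[0.77, 0.35, 0.07]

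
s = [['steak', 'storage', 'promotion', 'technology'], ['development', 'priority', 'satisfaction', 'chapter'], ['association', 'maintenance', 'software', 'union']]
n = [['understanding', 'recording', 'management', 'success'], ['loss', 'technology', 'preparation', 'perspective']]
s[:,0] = ['steak', 'development', 'association']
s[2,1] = 'maintenance'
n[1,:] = ['loss', 'technology', 'preparation', 'perspective']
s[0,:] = ['steak', 'storage', 'promotion', 'technology']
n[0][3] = 'success'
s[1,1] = 'priority'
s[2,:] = ['association', 'maintenance', 'software', 'union']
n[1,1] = 'technology'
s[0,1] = 'storage'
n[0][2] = 'management'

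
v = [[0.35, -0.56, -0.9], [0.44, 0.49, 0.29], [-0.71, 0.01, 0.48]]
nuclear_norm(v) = 2.19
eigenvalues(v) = [1.16, -0.01, 0.17]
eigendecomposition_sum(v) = [[0.46, -0.39, -0.76], [0.09, -0.08, -0.16], [-0.47, 0.40, 0.79]] + [[-0.01,-0.01,-0.02], [0.02,0.02,0.03], [-0.02,-0.02,-0.02]] + [[-0.09,  -0.16,  -0.12], [0.32,  0.55,  0.42], [-0.22,  -0.37,  -0.29]]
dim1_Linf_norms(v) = [0.9, 0.49, 0.71]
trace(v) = 1.32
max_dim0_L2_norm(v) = 1.06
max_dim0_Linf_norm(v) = 0.9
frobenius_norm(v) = 1.58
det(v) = -0.00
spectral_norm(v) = 1.33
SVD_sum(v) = [[0.48, -0.47, -0.88], [-0.11, 0.10, 0.19], [-0.31, 0.29, 0.55]] + [[-0.13, -0.09, -0.02], [0.55, 0.39, 0.10], [-0.4, -0.28, -0.07]] + [[-0.0, 0.0, -0.0], [-0.0, 0.00, -0.0], [-0.00, 0.0, -0.00]]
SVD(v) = [[-0.83,0.19,0.52],[0.18,-0.79,0.59],[0.52,0.58,0.62]] @ diag([1.3278613546493823, 0.8574850009299955, 0.0019225006611100974]) @ [[-0.44, 0.42, 0.79], [-0.81, -0.57, -0.14], [-0.39, 0.7, -0.59]]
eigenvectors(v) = [[0.69, 0.4, -0.23], [0.14, -0.7, 0.8], [-0.71, 0.59, -0.55]]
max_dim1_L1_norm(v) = 1.81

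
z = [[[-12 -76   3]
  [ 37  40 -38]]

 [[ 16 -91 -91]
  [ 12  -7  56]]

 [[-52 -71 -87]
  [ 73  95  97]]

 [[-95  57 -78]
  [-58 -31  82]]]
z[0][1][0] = 37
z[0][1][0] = 37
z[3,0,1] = 57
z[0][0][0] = -12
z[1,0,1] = -91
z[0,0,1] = -76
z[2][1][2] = 97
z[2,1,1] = 95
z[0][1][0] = 37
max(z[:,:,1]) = 95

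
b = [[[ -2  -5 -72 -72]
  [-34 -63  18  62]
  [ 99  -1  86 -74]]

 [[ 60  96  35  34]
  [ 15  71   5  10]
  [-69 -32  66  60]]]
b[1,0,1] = 96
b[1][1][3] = 10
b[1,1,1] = 71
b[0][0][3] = -72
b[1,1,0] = 15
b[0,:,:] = [[-2, -5, -72, -72], [-34, -63, 18, 62], [99, -1, 86, -74]]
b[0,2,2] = 86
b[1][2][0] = -69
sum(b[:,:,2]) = 138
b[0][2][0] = 99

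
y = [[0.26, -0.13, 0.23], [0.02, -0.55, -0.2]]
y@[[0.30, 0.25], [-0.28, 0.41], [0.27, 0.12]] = [[0.18, 0.04], [0.11, -0.24]]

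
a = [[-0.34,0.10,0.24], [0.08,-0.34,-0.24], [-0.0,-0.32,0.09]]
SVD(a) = [[-0.63,  -0.64,  -0.45], [0.71,  -0.23,  -0.67], [0.32,  -0.74,  0.60]] @ diag([0.5688262016779464, 0.3586190105963352, 0.14535872014965498]) @ [[0.47,  -0.72,  -0.51], [0.55,  0.7,  -0.46], [0.68,  -0.07,  0.73]]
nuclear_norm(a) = 1.07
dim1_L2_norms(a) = [0.43, 0.42, 0.33]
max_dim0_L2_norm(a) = 0.48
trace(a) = -0.59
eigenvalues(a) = [-0.55, -0.26, 0.21]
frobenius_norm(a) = 0.69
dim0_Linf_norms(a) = [0.34, 0.34, 0.24]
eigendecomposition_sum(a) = [[-0.14,0.35,0.18], [0.13,-0.33,-0.17], [0.06,-0.16,-0.09]] + [[-0.2, -0.21, -0.01], [-0.05, -0.05, -0.00], [-0.05, -0.05, -0.00]] + [[-0.01, -0.04, 0.06], [0.01, 0.04, -0.07], [-0.02, -0.11, 0.18]]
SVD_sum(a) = [[-0.17, 0.25, 0.18], [0.19, -0.29, -0.21], [0.09, -0.13, -0.09]] + [[-0.13, -0.16, 0.10], [-0.05, -0.06, 0.04], [-0.15, -0.18, 0.12]] + [[-0.04, 0.0, -0.05], [-0.07, 0.01, -0.07], [0.06, -0.01, 0.06]]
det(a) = 0.03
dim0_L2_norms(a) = [0.35, 0.48, 0.35]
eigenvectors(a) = [[0.69, 0.94, 0.32], [-0.65, 0.25, -0.34], [-0.32, 0.23, 0.88]]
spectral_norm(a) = 0.57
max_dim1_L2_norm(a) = 0.43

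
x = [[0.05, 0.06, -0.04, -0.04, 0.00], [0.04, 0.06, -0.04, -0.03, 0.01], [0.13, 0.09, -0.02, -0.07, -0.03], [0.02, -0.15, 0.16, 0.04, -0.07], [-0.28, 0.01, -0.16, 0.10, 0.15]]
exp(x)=[[1.05, 0.06, -0.05, -0.04, 0.00], [0.04, 1.06, -0.04, -0.03, 0.01], [0.14, 0.1, 0.97, -0.08, -0.03], [0.04, -0.15, 0.17, 1.03, -0.08], [-0.32, -0.01, -0.16, 0.12, 1.16]]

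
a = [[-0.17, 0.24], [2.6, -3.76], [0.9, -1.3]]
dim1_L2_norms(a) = [0.29, 4.57, 1.58]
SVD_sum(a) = [[-0.17,0.24],  [2.60,-3.76],  [0.90,-1.3]] + [[-0.0, -0.0], [-0.0, -0.00], [0.00, 0.00]]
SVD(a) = [[-0.06, -0.97], [0.94, -0.14], [0.33, 0.21]] @ diag([4.846038424939116, 0.003403529582253618]) @ [[0.57, -0.82], [0.82, 0.57]]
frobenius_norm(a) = 4.85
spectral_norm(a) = 4.85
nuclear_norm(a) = 4.85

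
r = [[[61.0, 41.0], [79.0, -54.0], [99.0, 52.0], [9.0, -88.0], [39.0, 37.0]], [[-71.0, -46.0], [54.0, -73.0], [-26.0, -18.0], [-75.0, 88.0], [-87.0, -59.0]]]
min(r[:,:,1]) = -88.0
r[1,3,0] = -75.0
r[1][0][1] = -46.0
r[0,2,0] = 99.0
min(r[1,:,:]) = -87.0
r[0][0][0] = 61.0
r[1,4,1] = -59.0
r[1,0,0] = -71.0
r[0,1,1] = -54.0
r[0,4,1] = 37.0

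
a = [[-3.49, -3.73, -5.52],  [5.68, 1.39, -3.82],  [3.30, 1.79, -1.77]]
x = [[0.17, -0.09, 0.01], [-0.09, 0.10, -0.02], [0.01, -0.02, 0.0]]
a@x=[[-0.31, 0.05, 0.04], [0.80, -0.30, 0.03], [0.38, -0.08, -0.0]]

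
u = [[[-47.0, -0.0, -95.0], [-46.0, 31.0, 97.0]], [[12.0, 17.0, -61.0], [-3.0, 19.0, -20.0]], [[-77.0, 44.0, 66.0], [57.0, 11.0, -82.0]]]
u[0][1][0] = -46.0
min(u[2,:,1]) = 11.0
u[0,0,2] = -95.0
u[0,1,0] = -46.0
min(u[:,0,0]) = -77.0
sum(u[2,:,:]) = 19.0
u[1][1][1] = 19.0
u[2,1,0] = 57.0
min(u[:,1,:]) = -82.0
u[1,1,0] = -3.0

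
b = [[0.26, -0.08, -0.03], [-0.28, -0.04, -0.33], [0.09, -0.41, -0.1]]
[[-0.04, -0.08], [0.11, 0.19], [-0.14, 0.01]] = b @ [[-0.08, -0.36], [0.4, -0.05], [-0.32, -0.26]]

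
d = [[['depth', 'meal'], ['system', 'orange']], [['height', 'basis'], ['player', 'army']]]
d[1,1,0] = 'player'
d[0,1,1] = 'orange'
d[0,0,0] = 'depth'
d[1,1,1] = 'army'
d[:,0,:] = [['depth', 'meal'], ['height', 'basis']]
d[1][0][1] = 'basis'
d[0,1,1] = 'orange'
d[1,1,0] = 'player'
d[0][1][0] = 'system'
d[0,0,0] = 'depth'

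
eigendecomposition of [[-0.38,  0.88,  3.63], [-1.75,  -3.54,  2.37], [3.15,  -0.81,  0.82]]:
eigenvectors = [[(0.68+0j), -0.03-0.43j, -0.03+0.43j], [(0.08+0j), (0.84+0j), (0.84-0j)], [0.73+0.00j, (0.04+0.34j), (0.04-0.34j)]]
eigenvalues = [(3.65+0j), (-3.37+1.84j), (-3.37-1.84j)]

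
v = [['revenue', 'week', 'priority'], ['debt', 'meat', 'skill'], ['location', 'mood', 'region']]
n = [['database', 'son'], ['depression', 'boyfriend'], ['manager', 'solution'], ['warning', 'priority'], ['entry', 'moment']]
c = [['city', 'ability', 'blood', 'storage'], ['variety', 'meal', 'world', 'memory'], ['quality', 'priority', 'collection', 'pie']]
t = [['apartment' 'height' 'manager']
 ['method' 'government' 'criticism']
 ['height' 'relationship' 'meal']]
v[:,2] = ['priority', 'skill', 'region']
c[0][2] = 'blood'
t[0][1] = 'height'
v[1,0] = 'debt'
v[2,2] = 'region'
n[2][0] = 'manager'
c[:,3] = ['storage', 'memory', 'pie']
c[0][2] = 'blood'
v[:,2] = ['priority', 'skill', 'region']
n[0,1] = 'son'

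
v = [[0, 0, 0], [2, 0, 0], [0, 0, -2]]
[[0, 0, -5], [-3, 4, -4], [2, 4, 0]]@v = [[0, 0, 10], [8, 0, 8], [8, 0, 0]]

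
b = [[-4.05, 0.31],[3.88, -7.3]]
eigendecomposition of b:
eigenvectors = [[0.68, -0.09], [0.73, 1.00]]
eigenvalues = [-3.71, -7.64]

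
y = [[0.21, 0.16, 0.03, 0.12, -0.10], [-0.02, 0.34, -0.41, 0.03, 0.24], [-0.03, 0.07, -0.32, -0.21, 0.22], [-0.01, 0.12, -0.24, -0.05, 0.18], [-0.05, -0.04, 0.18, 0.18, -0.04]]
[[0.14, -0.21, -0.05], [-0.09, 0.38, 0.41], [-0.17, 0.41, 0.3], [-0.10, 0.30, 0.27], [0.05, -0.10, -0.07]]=y @ [[0.14, -0.06, 0.17], [0.04, -0.01, 0.06], [-0.16, 0.01, -0.29], [0.3, -0.25, 0.19], [-0.72, 1.62, 1.11]]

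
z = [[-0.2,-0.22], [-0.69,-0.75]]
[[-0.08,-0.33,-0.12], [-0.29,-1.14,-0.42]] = z @ [[1.10, 1.34, 1.52], [-0.63, 0.29, -0.84]]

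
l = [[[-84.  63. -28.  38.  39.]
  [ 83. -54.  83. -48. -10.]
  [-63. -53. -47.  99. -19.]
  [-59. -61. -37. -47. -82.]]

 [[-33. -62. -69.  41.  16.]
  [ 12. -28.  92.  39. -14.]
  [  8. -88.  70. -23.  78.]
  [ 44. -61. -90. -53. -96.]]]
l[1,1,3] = 39.0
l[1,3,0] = 44.0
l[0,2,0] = -63.0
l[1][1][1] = -28.0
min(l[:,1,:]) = -54.0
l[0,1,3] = -48.0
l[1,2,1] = -88.0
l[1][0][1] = -62.0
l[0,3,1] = -61.0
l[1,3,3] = -53.0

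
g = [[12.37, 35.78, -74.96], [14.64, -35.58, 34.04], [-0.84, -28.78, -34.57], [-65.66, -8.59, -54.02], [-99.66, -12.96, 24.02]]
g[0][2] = -74.96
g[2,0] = -0.84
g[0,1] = 35.78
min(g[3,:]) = -65.66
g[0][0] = 12.37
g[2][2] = -34.57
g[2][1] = -28.78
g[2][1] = -28.78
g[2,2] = -34.57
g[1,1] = -35.58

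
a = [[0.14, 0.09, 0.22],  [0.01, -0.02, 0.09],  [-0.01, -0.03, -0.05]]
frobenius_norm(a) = 0.30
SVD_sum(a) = [[0.13, 0.08, 0.23], [0.03, 0.02, 0.06], [-0.03, -0.02, -0.05]] + [[0.01, 0.01, -0.01], [-0.03, -0.04, 0.03], [-0.00, -0.0, 0.0]] + [[0.00, -0.00, -0.00], [0.0, -0.0, -0.0], [0.02, -0.01, -0.00]]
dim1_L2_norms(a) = [0.28, 0.09, 0.06]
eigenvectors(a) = [[1.00+0.00j, (0.14+0.57j), (0.14-0.57j)], [0.03+0.00j, (-0.7+0j), -0.70-0.00j], [(-0.06+0j), 0.06-0.41j, 0.06+0.41j]]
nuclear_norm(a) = 0.37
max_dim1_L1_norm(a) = 0.45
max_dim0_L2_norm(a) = 0.24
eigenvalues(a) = [(0.13+0j), (-0.03+0.04j), (-0.03-0.04j)]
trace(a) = 0.07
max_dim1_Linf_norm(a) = 0.22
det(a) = 0.00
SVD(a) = [[-0.95,0.26,0.19], [-0.25,-0.97,0.04], [0.19,-0.01,0.98]] @ diag([0.2903418724800985, 0.058496655543661784, 0.02190293073897527]) @ [[-0.47, -0.3, -0.83], [0.45, 0.73, -0.52], [0.76, -0.62, -0.21]]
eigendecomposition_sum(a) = [[(0.14+0j), 0.05+0.00j, 0.19+0.00j], [0j, 0.00+0.00j, (0.01+0j)], [(-0.01-0j), (-0-0j), -0.01-0.00j]] + [[-0j, 0.02+0.00j, 0.01-0.04j], [0j, (-0.01+0.02j), 0.04+0.03j], [(-0+0j), (-0.01-0.01j), (-0.02+0.02j)]] + [[0j,0.02-0.00j,0.01+0.04j], [0.00-0.00j,-0.01-0.02j,(0.04-0.03j)], [(-0-0j),-0.01+0.01j,-0.02-0.02j]]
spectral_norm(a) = 0.29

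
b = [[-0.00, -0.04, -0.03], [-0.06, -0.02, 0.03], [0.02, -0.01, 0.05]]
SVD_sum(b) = [[0.01, 0.0, -0.01],[-0.05, -0.01, 0.05],[-0.02, -0.00, 0.02]] + [[-0.02,-0.02,-0.03], [-0.01,-0.01,-0.02], [0.02,0.02,0.03]] + [[0.01, -0.03, 0.0], [-0.0, 0.0, -0.00], [0.01, -0.02, 0.00]]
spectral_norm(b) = 0.07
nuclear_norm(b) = 0.17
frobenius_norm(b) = 0.10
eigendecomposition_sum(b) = [[-0.02+0.00j,(-0.02+0j),-0j], [(-0.04+0j),-0.04+0.00j,-0j], [0.00-0.00j,-0j,-0.00+0.00j]] + [[0.01+0.01j,(-0.01-0.01j),-0.01+0.02j], [-0.01-0.01j,(0.01+0.01j),(0.02-0.02j)], [(0.01-0.01j),(-0.01+0.01j),0.03+0.01j]] + [[(0.01-0.01j),(-0.01+0.01j),-0.01-0.02j], [(-0.01+0.01j),0.01-0.01j,(0.02+0.02j)], [0.01+0.01j,(-0.01-0.01j),0.03-0.01j]]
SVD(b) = [[0.17, 0.61, 0.77], [-0.93, 0.35, -0.07], [-0.31, -0.71, 0.63]] @ diag([0.07131482557467594, 0.06090401817185799, 0.040061156046419]) @ [[0.7,0.21,-0.68], [-0.58,-0.4,-0.71], [0.43,-0.89,0.16]]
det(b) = -0.00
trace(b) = 0.03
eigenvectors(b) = [[(0.55+0j), (0.58+0j), (0.58-0j)],[(0.84+0j), -0.58-0.00j, -0.58+0.00j],[(-0.02+0j), (-0.1-0.57j), (-0.1+0.57j)]]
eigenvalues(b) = [(-0.06+0j), (0.05+0.03j), (0.05-0.03j)]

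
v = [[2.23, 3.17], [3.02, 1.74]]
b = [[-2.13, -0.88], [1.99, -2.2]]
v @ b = [[1.56,  -8.94], [-2.97,  -6.49]]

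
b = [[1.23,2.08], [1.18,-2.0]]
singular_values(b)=[2.89, 1.7]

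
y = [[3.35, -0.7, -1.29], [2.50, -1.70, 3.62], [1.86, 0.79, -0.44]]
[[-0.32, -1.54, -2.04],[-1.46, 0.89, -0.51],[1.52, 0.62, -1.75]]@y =[[-8.72,  1.23,  -4.26], [-3.61,  -0.89,  5.33], [3.39,  -3.5,  1.05]]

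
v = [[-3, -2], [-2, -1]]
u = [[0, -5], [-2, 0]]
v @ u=[[4, 15], [2, 10]]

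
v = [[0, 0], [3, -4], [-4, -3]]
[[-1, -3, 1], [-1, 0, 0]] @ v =[[-13, 9], [0, 0]]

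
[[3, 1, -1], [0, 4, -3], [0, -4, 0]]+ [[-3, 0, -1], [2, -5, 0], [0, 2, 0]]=[[0, 1, -2], [2, -1, -3], [0, -2, 0]]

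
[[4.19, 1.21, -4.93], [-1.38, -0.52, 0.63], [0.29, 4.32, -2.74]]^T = [[4.19,-1.38,0.29], [1.21,-0.52,4.32], [-4.93,0.63,-2.74]]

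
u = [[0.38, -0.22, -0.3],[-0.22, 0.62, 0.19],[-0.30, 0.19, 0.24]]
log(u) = [[-2.79, -0.31, -2.81], [-0.31, -0.61, 0.43], [-2.81, 0.43, -4.22]]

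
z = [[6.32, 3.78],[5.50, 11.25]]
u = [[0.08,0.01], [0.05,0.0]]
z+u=[[6.4,3.79], [5.55,11.25]]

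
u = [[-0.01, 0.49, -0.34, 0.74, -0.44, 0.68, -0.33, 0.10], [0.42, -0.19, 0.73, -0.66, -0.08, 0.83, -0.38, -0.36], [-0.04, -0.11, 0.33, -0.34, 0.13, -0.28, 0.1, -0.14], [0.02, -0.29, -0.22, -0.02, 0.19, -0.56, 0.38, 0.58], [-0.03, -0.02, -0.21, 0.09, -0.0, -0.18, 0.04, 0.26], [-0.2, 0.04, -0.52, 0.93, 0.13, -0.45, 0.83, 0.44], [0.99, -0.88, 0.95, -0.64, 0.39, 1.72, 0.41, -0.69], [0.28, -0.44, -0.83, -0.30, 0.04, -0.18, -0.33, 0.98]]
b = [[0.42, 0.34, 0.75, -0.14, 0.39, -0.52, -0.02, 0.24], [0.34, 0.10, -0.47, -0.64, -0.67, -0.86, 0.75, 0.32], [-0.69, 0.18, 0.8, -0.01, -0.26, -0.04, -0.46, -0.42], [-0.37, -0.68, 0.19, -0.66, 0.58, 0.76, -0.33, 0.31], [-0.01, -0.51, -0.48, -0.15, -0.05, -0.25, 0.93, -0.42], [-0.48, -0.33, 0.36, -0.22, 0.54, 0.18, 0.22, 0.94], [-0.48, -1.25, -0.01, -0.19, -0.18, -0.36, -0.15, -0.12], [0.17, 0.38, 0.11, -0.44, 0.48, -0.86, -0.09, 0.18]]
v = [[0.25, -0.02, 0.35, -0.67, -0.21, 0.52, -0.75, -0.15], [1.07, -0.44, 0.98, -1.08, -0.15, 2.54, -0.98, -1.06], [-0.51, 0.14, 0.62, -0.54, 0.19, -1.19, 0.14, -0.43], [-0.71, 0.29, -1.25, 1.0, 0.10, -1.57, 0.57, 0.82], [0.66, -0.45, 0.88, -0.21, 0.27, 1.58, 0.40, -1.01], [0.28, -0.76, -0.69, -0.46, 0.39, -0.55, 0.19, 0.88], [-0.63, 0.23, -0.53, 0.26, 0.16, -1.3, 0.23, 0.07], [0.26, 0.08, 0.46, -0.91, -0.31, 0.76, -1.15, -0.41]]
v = b @ u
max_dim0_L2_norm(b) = 1.64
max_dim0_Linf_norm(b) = 1.25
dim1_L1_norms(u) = [3.13, 3.65, 1.47, 2.26, 0.83, 3.54, 6.67, 3.38]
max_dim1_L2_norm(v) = 3.47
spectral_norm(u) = 3.18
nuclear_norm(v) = 10.60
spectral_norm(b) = 2.18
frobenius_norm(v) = 6.04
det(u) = -0.00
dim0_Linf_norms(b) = [0.69, 1.25, 0.8, 0.66, 0.67, 0.86, 0.93, 0.94]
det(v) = 0.00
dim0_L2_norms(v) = [1.72, 1.07, 2.18, 2.01, 0.68, 3.96, 1.85, 1.99]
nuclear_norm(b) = 9.68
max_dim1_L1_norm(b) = 4.15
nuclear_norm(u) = 7.82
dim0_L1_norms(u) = [1.99, 2.46, 4.13, 3.72, 1.4, 4.88, 2.8, 3.55]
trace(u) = 1.05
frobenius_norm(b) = 3.82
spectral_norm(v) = 5.33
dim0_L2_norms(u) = [1.13, 1.16, 1.65, 1.57, 0.65, 2.18, 1.17, 1.48]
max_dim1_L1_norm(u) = 6.67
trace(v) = 0.97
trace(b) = 0.82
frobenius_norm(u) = 4.07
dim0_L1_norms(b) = [2.96, 3.77, 3.17, 2.45, 3.15, 3.83, 2.95, 2.95]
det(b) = -1.58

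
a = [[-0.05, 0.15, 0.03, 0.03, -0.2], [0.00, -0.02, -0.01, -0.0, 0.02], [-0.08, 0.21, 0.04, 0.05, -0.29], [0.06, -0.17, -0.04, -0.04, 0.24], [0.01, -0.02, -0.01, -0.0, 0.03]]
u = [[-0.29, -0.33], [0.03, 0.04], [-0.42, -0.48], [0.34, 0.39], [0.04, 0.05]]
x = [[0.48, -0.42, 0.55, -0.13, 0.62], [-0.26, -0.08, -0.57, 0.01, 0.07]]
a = u @ x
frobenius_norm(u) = 0.93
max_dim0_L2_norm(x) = 0.79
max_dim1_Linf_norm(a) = 0.29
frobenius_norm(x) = 1.23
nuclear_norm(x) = 1.63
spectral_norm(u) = 0.93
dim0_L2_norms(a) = [0.11, 0.31, 0.07, 0.07, 0.43]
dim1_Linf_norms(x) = [0.62, 0.57]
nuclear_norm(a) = 0.58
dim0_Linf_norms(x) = [0.48, 0.42, 0.57, 0.13, 0.62]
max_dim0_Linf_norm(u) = 0.48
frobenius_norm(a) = 0.55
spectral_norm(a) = 0.55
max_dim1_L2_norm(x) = 1.05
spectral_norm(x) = 1.12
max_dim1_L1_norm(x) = 2.2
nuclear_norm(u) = 0.94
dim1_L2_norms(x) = [1.05, 0.64]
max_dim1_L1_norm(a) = 0.67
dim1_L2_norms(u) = [0.44, 0.05, 0.64, 0.52, 0.06]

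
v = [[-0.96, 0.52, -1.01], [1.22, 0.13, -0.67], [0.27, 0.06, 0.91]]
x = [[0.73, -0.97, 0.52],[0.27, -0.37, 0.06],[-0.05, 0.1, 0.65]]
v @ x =[[-0.51, 0.64, -1.12], [0.96, -1.30, 0.21], [0.17, -0.19, 0.74]]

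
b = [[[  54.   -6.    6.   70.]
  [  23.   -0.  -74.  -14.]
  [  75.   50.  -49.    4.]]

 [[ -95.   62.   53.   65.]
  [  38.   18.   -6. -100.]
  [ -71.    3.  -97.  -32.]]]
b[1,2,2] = -97.0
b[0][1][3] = -14.0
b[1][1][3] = -100.0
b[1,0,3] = 65.0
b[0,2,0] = 75.0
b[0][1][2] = -74.0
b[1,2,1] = 3.0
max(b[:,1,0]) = 38.0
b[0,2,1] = 50.0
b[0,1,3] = -14.0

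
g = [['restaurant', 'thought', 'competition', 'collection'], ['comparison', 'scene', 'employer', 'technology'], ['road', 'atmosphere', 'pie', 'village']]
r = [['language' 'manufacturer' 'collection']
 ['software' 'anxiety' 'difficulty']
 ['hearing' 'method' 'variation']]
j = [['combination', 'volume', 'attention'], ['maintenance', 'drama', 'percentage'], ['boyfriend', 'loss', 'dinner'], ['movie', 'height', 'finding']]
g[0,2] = 'competition'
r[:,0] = ['language', 'software', 'hearing']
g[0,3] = 'collection'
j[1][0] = 'maintenance'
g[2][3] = 'village'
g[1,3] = 'technology'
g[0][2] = 'competition'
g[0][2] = 'competition'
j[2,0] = 'boyfriend'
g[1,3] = 'technology'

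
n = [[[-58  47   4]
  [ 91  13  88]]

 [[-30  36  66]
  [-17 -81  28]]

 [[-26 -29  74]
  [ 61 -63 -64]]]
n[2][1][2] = -64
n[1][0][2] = 66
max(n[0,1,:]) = 91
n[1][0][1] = 36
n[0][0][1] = 47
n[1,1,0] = -17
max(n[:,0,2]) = 74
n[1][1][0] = -17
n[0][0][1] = 47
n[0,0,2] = 4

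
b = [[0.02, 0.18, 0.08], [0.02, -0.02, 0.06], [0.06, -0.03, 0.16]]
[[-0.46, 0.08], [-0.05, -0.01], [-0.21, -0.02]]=b @ [[-2.24, -1.2], [-1.96, 0.39], [-0.81, 0.42]]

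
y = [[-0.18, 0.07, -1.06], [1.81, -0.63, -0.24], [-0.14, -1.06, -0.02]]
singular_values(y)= [1.95, 1.08, 1.04]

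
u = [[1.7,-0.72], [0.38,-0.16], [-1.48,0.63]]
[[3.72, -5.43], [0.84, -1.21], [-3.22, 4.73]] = u@[[4.26, -2.25], [4.89, 2.23]]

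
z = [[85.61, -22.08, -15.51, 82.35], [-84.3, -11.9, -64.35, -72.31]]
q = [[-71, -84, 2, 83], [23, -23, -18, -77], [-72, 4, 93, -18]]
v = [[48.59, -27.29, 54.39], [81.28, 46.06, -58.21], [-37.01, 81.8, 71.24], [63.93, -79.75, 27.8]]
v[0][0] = 48.59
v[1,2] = -58.21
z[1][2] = -64.35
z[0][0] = 85.61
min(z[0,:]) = -22.08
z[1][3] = -72.31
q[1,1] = -23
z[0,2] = -15.51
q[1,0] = 23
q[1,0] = 23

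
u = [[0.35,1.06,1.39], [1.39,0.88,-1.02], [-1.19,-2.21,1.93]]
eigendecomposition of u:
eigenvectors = [[(0.42-0.22j), 0.42+0.22j, (-0.73+0j)], [(-0.28-0.11j), (-0.28+0.11j), 0.65+0.00j], [0.83+0.00j, (0.83-0j), 0.20+0.00j]]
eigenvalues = [(2.07+0.62j), (2.07-0.62j), (-0.98+0j)]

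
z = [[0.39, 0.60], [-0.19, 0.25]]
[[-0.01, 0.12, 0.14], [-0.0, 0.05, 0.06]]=z@ [[-0.0,0.00,0.0], [-0.01,0.2,0.24]]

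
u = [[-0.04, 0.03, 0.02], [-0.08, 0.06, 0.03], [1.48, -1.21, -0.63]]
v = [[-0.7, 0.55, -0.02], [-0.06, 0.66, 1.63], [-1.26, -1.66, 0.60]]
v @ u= [[-0.05, 0.04, 0.02], [2.36, -1.93, -1.01], [1.07, -0.86, -0.45]]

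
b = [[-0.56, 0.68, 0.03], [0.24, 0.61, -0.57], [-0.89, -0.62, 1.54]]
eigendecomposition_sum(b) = [[0.07, 0.11, -0.16],[0.27, 0.44, -0.64],[-0.60, -0.98, 1.41]] + [[-0.60, 0.42, 0.12],[-0.0, 0.00, 0.0],[-0.26, 0.18, 0.05]] + [[-0.03, 0.15, 0.07], [-0.03, 0.16, 0.07], [-0.03, 0.18, 0.08]]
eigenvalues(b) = [1.92, -0.54, 0.21]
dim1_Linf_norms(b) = [0.68, 0.61, 1.54]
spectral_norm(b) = 2.04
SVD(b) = [[-0.00, -0.93, -0.36],[0.39, -0.33, 0.86],[-0.92, -0.14, 0.37]] @ diag([2.0442223442267893, 0.9420087513297645, 0.1156482588803962]) @ [[0.45, 0.40, -0.8], [0.6, -0.80, -0.06], [0.66, 0.46, 0.59]]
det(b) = -0.22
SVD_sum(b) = [[-0.0,-0.00,0.0],  [0.36,0.32,-0.65],  [-0.84,-0.74,1.51]] + [[-0.53, 0.7, 0.05], [-0.19, 0.25, 0.02], [-0.08, 0.1, 0.01]] + [[-0.03,  -0.02,  -0.02], [0.07,  0.05,  0.06], [0.03,  0.02,  0.03]]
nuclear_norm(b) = 3.10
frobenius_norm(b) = 2.25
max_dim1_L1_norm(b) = 3.05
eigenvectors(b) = [[-0.1,-0.92,0.53], [-0.41,-0.00,0.57], [0.91,-0.39,0.62]]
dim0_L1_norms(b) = [1.69, 1.91, 2.14]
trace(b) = 1.59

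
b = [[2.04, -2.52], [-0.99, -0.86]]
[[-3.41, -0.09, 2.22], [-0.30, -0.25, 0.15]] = b @ [[-0.51, 0.13, 0.36], [0.94, 0.14, -0.59]]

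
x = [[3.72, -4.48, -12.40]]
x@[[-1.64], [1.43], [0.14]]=[[-14.24]]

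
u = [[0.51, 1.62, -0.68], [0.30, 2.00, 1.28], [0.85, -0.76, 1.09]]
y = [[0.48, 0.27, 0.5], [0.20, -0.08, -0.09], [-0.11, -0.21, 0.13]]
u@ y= [[0.64, 0.15, 0.02], [0.40, -0.35, 0.14], [0.14, 0.06, 0.64]]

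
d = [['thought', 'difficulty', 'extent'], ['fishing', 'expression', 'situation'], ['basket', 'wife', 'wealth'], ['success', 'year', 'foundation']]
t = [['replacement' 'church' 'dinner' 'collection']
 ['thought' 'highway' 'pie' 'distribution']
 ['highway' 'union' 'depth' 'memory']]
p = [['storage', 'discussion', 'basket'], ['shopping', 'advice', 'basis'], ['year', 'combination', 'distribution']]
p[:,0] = ['storage', 'shopping', 'year']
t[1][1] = 'highway'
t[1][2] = 'pie'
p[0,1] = 'discussion'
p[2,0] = 'year'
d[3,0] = 'success'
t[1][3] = 'distribution'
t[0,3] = 'collection'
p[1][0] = 'shopping'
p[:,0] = ['storage', 'shopping', 'year']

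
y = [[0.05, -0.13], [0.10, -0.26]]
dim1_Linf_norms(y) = [0.13, 0.26]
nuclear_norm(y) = 0.31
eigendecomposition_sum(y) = [[0.00, -0.0], [0.0, -0.00]] + [[0.05, -0.13], [0.1, -0.26]]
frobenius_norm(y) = 0.31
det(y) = 0.00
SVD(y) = [[-0.45, -0.89], [-0.89, 0.45]] @ diag([0.3114482300479487, 2.044098298912105e-17]) @ [[-0.36, 0.93], [-0.93, -0.36]]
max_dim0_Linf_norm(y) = 0.26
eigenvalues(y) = [0.0, -0.21]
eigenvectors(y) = [[0.93,0.45],  [0.36,0.89]]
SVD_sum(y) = [[0.05, -0.13],[0.10, -0.26]] + [[0.0, 0.00], [-0.00, -0.00]]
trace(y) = -0.21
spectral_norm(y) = 0.31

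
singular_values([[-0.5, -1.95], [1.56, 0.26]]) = [2.19, 1.33]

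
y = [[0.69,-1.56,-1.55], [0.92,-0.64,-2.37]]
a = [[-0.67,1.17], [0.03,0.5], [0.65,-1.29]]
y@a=[[-1.52, 2.03], [-2.18, 3.81]]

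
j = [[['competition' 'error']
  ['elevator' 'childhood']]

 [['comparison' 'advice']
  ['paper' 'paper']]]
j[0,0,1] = 'error'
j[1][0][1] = 'advice'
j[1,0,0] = 'comparison'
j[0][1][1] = 'childhood'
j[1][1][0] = 'paper'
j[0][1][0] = 'elevator'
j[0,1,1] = 'childhood'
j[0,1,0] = 'elevator'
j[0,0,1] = 'error'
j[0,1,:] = ['elevator', 'childhood']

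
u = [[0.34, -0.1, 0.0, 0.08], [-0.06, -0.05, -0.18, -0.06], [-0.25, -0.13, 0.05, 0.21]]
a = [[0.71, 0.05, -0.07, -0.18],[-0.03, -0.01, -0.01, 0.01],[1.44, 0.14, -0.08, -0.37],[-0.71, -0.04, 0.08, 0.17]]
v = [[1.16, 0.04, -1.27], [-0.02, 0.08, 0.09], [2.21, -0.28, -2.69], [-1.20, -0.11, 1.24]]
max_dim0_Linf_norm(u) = 0.34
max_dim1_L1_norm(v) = 5.18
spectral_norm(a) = 1.82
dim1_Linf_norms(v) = [1.27, 0.09, 2.69, 1.24]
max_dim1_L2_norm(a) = 1.5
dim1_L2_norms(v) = [1.72, 0.12, 3.49, 1.73]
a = v @ u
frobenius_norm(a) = 1.82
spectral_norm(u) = 0.43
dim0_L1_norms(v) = [4.59, 0.51, 5.29]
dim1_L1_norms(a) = [1.01, 0.06, 2.03, 1.0]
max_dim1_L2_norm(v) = 3.49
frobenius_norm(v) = 4.26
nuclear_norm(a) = 1.88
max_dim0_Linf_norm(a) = 1.44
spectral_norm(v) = 4.25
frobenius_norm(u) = 0.55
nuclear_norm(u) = 0.90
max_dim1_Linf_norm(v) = 2.69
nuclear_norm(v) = 4.56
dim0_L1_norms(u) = [0.65, 0.28, 0.23, 0.35]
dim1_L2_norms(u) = [0.36, 0.21, 0.35]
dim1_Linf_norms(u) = [0.34, 0.18, 0.25]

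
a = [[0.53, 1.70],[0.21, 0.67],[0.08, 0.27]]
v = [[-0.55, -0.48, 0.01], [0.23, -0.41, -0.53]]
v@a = [[-0.39,-1.25], [-0.01,-0.03]]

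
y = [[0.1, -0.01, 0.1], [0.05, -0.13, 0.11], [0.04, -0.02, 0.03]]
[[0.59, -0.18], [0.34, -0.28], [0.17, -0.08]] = y @ [[1.86, -0.97], [1.69, 1.19], [4.24, -0.72]]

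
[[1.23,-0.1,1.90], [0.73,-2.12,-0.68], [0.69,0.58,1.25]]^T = [[1.23, 0.73, 0.69], [-0.10, -2.12, 0.58], [1.9, -0.68, 1.25]]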